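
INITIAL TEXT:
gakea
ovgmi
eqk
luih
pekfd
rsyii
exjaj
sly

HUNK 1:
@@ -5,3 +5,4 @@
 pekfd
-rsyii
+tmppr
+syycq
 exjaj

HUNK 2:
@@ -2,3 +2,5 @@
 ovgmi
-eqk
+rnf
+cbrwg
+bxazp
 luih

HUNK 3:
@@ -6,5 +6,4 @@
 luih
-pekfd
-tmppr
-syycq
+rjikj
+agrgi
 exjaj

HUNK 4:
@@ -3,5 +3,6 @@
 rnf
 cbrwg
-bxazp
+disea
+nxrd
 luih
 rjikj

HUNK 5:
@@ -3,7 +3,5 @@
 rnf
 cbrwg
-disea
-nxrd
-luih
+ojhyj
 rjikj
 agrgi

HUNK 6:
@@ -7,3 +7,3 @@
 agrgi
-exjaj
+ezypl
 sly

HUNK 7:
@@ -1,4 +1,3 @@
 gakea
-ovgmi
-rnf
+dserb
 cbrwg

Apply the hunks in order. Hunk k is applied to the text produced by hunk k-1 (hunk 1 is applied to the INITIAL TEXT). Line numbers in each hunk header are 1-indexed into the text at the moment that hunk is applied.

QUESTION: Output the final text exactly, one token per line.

Answer: gakea
dserb
cbrwg
ojhyj
rjikj
agrgi
ezypl
sly

Derivation:
Hunk 1: at line 5 remove [rsyii] add [tmppr,syycq] -> 9 lines: gakea ovgmi eqk luih pekfd tmppr syycq exjaj sly
Hunk 2: at line 2 remove [eqk] add [rnf,cbrwg,bxazp] -> 11 lines: gakea ovgmi rnf cbrwg bxazp luih pekfd tmppr syycq exjaj sly
Hunk 3: at line 6 remove [pekfd,tmppr,syycq] add [rjikj,agrgi] -> 10 lines: gakea ovgmi rnf cbrwg bxazp luih rjikj agrgi exjaj sly
Hunk 4: at line 3 remove [bxazp] add [disea,nxrd] -> 11 lines: gakea ovgmi rnf cbrwg disea nxrd luih rjikj agrgi exjaj sly
Hunk 5: at line 3 remove [disea,nxrd,luih] add [ojhyj] -> 9 lines: gakea ovgmi rnf cbrwg ojhyj rjikj agrgi exjaj sly
Hunk 6: at line 7 remove [exjaj] add [ezypl] -> 9 lines: gakea ovgmi rnf cbrwg ojhyj rjikj agrgi ezypl sly
Hunk 7: at line 1 remove [ovgmi,rnf] add [dserb] -> 8 lines: gakea dserb cbrwg ojhyj rjikj agrgi ezypl sly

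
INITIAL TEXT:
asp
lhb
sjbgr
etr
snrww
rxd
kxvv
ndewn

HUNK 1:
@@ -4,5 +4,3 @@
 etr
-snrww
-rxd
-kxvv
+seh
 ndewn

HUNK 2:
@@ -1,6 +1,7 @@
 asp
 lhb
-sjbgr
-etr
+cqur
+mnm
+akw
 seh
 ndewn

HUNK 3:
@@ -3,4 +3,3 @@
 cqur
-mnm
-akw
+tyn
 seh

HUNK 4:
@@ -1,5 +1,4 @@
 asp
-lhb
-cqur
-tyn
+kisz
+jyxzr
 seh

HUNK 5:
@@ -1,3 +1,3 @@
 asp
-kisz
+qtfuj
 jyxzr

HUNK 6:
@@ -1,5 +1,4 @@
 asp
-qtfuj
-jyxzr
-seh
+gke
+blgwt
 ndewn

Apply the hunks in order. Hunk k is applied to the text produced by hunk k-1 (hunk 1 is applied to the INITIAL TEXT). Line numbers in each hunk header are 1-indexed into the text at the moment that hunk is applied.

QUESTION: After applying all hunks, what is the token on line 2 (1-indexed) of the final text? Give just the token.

Answer: gke

Derivation:
Hunk 1: at line 4 remove [snrww,rxd,kxvv] add [seh] -> 6 lines: asp lhb sjbgr etr seh ndewn
Hunk 2: at line 1 remove [sjbgr,etr] add [cqur,mnm,akw] -> 7 lines: asp lhb cqur mnm akw seh ndewn
Hunk 3: at line 3 remove [mnm,akw] add [tyn] -> 6 lines: asp lhb cqur tyn seh ndewn
Hunk 4: at line 1 remove [lhb,cqur,tyn] add [kisz,jyxzr] -> 5 lines: asp kisz jyxzr seh ndewn
Hunk 5: at line 1 remove [kisz] add [qtfuj] -> 5 lines: asp qtfuj jyxzr seh ndewn
Hunk 6: at line 1 remove [qtfuj,jyxzr,seh] add [gke,blgwt] -> 4 lines: asp gke blgwt ndewn
Final line 2: gke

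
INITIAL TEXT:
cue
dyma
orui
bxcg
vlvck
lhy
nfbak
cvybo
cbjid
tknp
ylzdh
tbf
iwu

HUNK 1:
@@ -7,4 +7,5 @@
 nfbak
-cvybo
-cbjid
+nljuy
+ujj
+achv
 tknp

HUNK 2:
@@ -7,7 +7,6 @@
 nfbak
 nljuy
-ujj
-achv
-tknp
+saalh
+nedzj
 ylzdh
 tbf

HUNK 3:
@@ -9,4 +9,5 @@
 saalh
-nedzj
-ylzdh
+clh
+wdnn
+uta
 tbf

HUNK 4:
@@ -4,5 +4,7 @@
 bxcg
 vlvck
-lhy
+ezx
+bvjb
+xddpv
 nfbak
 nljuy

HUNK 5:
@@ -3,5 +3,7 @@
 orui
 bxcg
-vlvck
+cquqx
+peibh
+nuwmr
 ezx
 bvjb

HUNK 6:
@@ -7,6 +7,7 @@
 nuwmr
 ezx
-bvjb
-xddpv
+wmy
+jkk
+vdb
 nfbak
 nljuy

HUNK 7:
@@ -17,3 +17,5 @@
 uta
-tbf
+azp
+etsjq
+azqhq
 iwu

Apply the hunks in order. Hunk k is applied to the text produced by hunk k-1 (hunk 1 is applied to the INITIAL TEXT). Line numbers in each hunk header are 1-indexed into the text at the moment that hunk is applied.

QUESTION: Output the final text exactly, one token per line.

Hunk 1: at line 7 remove [cvybo,cbjid] add [nljuy,ujj,achv] -> 14 lines: cue dyma orui bxcg vlvck lhy nfbak nljuy ujj achv tknp ylzdh tbf iwu
Hunk 2: at line 7 remove [ujj,achv,tknp] add [saalh,nedzj] -> 13 lines: cue dyma orui bxcg vlvck lhy nfbak nljuy saalh nedzj ylzdh tbf iwu
Hunk 3: at line 9 remove [nedzj,ylzdh] add [clh,wdnn,uta] -> 14 lines: cue dyma orui bxcg vlvck lhy nfbak nljuy saalh clh wdnn uta tbf iwu
Hunk 4: at line 4 remove [lhy] add [ezx,bvjb,xddpv] -> 16 lines: cue dyma orui bxcg vlvck ezx bvjb xddpv nfbak nljuy saalh clh wdnn uta tbf iwu
Hunk 5: at line 3 remove [vlvck] add [cquqx,peibh,nuwmr] -> 18 lines: cue dyma orui bxcg cquqx peibh nuwmr ezx bvjb xddpv nfbak nljuy saalh clh wdnn uta tbf iwu
Hunk 6: at line 7 remove [bvjb,xddpv] add [wmy,jkk,vdb] -> 19 lines: cue dyma orui bxcg cquqx peibh nuwmr ezx wmy jkk vdb nfbak nljuy saalh clh wdnn uta tbf iwu
Hunk 7: at line 17 remove [tbf] add [azp,etsjq,azqhq] -> 21 lines: cue dyma orui bxcg cquqx peibh nuwmr ezx wmy jkk vdb nfbak nljuy saalh clh wdnn uta azp etsjq azqhq iwu

Answer: cue
dyma
orui
bxcg
cquqx
peibh
nuwmr
ezx
wmy
jkk
vdb
nfbak
nljuy
saalh
clh
wdnn
uta
azp
etsjq
azqhq
iwu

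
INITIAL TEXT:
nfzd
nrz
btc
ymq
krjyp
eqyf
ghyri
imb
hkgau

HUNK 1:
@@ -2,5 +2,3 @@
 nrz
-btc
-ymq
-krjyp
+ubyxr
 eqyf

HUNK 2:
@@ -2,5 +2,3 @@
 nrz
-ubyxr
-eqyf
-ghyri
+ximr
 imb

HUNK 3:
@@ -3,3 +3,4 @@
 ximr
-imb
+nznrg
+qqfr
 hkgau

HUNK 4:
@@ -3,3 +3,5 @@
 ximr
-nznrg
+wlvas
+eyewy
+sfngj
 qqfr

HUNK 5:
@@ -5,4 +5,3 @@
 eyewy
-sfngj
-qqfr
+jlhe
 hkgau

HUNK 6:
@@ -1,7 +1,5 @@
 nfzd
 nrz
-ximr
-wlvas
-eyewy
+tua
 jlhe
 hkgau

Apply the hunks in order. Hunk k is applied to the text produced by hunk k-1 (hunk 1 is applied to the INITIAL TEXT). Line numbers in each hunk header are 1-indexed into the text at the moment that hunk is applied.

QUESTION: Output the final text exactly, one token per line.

Hunk 1: at line 2 remove [btc,ymq,krjyp] add [ubyxr] -> 7 lines: nfzd nrz ubyxr eqyf ghyri imb hkgau
Hunk 2: at line 2 remove [ubyxr,eqyf,ghyri] add [ximr] -> 5 lines: nfzd nrz ximr imb hkgau
Hunk 3: at line 3 remove [imb] add [nznrg,qqfr] -> 6 lines: nfzd nrz ximr nznrg qqfr hkgau
Hunk 4: at line 3 remove [nznrg] add [wlvas,eyewy,sfngj] -> 8 lines: nfzd nrz ximr wlvas eyewy sfngj qqfr hkgau
Hunk 5: at line 5 remove [sfngj,qqfr] add [jlhe] -> 7 lines: nfzd nrz ximr wlvas eyewy jlhe hkgau
Hunk 6: at line 1 remove [ximr,wlvas,eyewy] add [tua] -> 5 lines: nfzd nrz tua jlhe hkgau

Answer: nfzd
nrz
tua
jlhe
hkgau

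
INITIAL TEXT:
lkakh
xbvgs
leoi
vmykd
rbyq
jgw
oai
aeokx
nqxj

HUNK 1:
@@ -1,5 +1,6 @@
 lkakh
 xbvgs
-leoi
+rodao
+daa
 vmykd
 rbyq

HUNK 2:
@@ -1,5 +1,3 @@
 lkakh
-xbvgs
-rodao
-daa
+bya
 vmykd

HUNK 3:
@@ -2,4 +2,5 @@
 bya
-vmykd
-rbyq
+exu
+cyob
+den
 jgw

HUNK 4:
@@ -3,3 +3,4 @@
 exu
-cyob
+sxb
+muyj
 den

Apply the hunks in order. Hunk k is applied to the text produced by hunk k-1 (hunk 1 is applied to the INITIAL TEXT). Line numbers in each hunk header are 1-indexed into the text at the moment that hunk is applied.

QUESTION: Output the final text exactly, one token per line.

Hunk 1: at line 1 remove [leoi] add [rodao,daa] -> 10 lines: lkakh xbvgs rodao daa vmykd rbyq jgw oai aeokx nqxj
Hunk 2: at line 1 remove [xbvgs,rodao,daa] add [bya] -> 8 lines: lkakh bya vmykd rbyq jgw oai aeokx nqxj
Hunk 3: at line 2 remove [vmykd,rbyq] add [exu,cyob,den] -> 9 lines: lkakh bya exu cyob den jgw oai aeokx nqxj
Hunk 4: at line 3 remove [cyob] add [sxb,muyj] -> 10 lines: lkakh bya exu sxb muyj den jgw oai aeokx nqxj

Answer: lkakh
bya
exu
sxb
muyj
den
jgw
oai
aeokx
nqxj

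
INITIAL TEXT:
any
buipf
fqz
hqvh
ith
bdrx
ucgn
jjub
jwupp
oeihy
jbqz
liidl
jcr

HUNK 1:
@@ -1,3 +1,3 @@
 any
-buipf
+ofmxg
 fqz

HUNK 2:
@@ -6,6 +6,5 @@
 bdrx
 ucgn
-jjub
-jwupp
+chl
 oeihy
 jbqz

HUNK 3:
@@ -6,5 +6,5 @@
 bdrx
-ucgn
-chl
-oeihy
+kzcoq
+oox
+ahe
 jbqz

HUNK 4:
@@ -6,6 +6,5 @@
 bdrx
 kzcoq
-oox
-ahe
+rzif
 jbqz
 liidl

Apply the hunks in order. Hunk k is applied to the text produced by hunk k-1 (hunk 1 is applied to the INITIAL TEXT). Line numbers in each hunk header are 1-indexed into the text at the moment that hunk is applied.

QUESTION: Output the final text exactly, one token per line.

Hunk 1: at line 1 remove [buipf] add [ofmxg] -> 13 lines: any ofmxg fqz hqvh ith bdrx ucgn jjub jwupp oeihy jbqz liidl jcr
Hunk 2: at line 6 remove [jjub,jwupp] add [chl] -> 12 lines: any ofmxg fqz hqvh ith bdrx ucgn chl oeihy jbqz liidl jcr
Hunk 3: at line 6 remove [ucgn,chl,oeihy] add [kzcoq,oox,ahe] -> 12 lines: any ofmxg fqz hqvh ith bdrx kzcoq oox ahe jbqz liidl jcr
Hunk 4: at line 6 remove [oox,ahe] add [rzif] -> 11 lines: any ofmxg fqz hqvh ith bdrx kzcoq rzif jbqz liidl jcr

Answer: any
ofmxg
fqz
hqvh
ith
bdrx
kzcoq
rzif
jbqz
liidl
jcr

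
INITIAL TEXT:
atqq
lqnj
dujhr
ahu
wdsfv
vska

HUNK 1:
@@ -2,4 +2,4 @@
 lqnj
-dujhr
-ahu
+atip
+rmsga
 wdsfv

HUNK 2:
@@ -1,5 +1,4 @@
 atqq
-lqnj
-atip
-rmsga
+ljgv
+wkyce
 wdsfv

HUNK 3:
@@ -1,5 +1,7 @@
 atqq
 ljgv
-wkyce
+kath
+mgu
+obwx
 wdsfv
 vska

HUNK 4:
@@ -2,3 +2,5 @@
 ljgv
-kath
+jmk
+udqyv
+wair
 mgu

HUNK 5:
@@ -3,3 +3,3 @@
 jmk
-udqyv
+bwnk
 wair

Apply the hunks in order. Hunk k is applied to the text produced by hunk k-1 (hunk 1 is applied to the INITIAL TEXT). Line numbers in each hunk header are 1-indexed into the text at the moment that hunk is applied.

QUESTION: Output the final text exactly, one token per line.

Answer: atqq
ljgv
jmk
bwnk
wair
mgu
obwx
wdsfv
vska

Derivation:
Hunk 1: at line 2 remove [dujhr,ahu] add [atip,rmsga] -> 6 lines: atqq lqnj atip rmsga wdsfv vska
Hunk 2: at line 1 remove [lqnj,atip,rmsga] add [ljgv,wkyce] -> 5 lines: atqq ljgv wkyce wdsfv vska
Hunk 3: at line 1 remove [wkyce] add [kath,mgu,obwx] -> 7 lines: atqq ljgv kath mgu obwx wdsfv vska
Hunk 4: at line 2 remove [kath] add [jmk,udqyv,wair] -> 9 lines: atqq ljgv jmk udqyv wair mgu obwx wdsfv vska
Hunk 5: at line 3 remove [udqyv] add [bwnk] -> 9 lines: atqq ljgv jmk bwnk wair mgu obwx wdsfv vska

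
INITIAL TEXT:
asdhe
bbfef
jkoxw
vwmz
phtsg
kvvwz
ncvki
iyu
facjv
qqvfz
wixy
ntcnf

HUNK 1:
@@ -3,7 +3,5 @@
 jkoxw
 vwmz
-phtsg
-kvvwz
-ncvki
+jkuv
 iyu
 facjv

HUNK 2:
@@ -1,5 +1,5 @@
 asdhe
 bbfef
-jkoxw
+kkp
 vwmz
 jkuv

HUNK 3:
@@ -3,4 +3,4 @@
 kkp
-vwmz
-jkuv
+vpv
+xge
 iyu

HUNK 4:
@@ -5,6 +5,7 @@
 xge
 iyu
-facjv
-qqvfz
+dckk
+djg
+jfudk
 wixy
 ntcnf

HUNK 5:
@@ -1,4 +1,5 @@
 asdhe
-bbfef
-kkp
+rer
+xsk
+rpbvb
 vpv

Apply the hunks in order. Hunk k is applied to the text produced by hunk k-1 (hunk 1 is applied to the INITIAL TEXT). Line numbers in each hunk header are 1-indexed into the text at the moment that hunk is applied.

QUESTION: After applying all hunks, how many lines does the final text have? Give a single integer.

Answer: 12

Derivation:
Hunk 1: at line 3 remove [phtsg,kvvwz,ncvki] add [jkuv] -> 10 lines: asdhe bbfef jkoxw vwmz jkuv iyu facjv qqvfz wixy ntcnf
Hunk 2: at line 1 remove [jkoxw] add [kkp] -> 10 lines: asdhe bbfef kkp vwmz jkuv iyu facjv qqvfz wixy ntcnf
Hunk 3: at line 3 remove [vwmz,jkuv] add [vpv,xge] -> 10 lines: asdhe bbfef kkp vpv xge iyu facjv qqvfz wixy ntcnf
Hunk 4: at line 5 remove [facjv,qqvfz] add [dckk,djg,jfudk] -> 11 lines: asdhe bbfef kkp vpv xge iyu dckk djg jfudk wixy ntcnf
Hunk 5: at line 1 remove [bbfef,kkp] add [rer,xsk,rpbvb] -> 12 lines: asdhe rer xsk rpbvb vpv xge iyu dckk djg jfudk wixy ntcnf
Final line count: 12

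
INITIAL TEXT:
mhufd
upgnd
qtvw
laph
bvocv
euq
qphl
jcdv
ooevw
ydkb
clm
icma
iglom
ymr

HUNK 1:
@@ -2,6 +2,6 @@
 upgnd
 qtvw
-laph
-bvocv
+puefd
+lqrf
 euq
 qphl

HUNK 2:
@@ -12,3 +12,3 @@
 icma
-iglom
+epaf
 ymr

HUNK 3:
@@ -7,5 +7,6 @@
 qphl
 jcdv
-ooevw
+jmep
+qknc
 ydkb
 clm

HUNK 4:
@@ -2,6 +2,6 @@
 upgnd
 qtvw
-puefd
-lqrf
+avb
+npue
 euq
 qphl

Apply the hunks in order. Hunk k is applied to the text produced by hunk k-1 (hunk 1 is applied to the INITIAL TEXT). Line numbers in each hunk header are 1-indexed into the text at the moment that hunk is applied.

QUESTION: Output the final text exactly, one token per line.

Hunk 1: at line 2 remove [laph,bvocv] add [puefd,lqrf] -> 14 lines: mhufd upgnd qtvw puefd lqrf euq qphl jcdv ooevw ydkb clm icma iglom ymr
Hunk 2: at line 12 remove [iglom] add [epaf] -> 14 lines: mhufd upgnd qtvw puefd lqrf euq qphl jcdv ooevw ydkb clm icma epaf ymr
Hunk 3: at line 7 remove [ooevw] add [jmep,qknc] -> 15 lines: mhufd upgnd qtvw puefd lqrf euq qphl jcdv jmep qknc ydkb clm icma epaf ymr
Hunk 4: at line 2 remove [puefd,lqrf] add [avb,npue] -> 15 lines: mhufd upgnd qtvw avb npue euq qphl jcdv jmep qknc ydkb clm icma epaf ymr

Answer: mhufd
upgnd
qtvw
avb
npue
euq
qphl
jcdv
jmep
qknc
ydkb
clm
icma
epaf
ymr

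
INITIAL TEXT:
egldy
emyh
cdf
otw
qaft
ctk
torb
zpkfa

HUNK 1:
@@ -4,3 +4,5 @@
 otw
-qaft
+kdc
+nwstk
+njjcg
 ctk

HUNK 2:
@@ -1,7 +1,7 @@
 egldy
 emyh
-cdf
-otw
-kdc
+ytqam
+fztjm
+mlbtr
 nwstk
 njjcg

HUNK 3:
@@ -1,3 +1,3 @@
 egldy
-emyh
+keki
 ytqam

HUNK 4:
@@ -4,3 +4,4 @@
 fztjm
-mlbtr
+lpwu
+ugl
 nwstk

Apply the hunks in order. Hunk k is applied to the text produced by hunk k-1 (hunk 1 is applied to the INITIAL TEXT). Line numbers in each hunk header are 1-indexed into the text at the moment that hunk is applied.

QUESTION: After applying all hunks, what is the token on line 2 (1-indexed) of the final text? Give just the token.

Answer: keki

Derivation:
Hunk 1: at line 4 remove [qaft] add [kdc,nwstk,njjcg] -> 10 lines: egldy emyh cdf otw kdc nwstk njjcg ctk torb zpkfa
Hunk 2: at line 1 remove [cdf,otw,kdc] add [ytqam,fztjm,mlbtr] -> 10 lines: egldy emyh ytqam fztjm mlbtr nwstk njjcg ctk torb zpkfa
Hunk 3: at line 1 remove [emyh] add [keki] -> 10 lines: egldy keki ytqam fztjm mlbtr nwstk njjcg ctk torb zpkfa
Hunk 4: at line 4 remove [mlbtr] add [lpwu,ugl] -> 11 lines: egldy keki ytqam fztjm lpwu ugl nwstk njjcg ctk torb zpkfa
Final line 2: keki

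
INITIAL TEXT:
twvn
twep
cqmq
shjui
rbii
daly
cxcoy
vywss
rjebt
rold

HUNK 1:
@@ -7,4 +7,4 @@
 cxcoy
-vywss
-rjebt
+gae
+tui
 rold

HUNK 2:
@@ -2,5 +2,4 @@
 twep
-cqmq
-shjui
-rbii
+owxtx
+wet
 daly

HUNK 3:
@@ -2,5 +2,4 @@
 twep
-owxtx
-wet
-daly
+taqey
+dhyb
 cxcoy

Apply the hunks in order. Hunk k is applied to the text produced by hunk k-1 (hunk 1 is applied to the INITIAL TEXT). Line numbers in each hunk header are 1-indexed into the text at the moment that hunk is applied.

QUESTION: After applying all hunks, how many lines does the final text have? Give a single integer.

Hunk 1: at line 7 remove [vywss,rjebt] add [gae,tui] -> 10 lines: twvn twep cqmq shjui rbii daly cxcoy gae tui rold
Hunk 2: at line 2 remove [cqmq,shjui,rbii] add [owxtx,wet] -> 9 lines: twvn twep owxtx wet daly cxcoy gae tui rold
Hunk 3: at line 2 remove [owxtx,wet,daly] add [taqey,dhyb] -> 8 lines: twvn twep taqey dhyb cxcoy gae tui rold
Final line count: 8

Answer: 8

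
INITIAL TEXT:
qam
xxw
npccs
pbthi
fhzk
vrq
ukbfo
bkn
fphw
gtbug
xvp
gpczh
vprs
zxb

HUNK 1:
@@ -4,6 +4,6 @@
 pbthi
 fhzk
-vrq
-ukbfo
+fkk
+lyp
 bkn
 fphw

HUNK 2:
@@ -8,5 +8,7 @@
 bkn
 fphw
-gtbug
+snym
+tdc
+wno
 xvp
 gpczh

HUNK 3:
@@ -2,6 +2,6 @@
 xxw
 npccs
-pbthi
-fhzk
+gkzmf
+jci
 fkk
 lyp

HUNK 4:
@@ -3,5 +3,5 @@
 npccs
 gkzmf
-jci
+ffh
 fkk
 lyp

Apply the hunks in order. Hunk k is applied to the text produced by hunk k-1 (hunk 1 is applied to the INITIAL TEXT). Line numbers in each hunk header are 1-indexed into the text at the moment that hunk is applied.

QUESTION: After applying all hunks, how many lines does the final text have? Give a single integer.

Hunk 1: at line 4 remove [vrq,ukbfo] add [fkk,lyp] -> 14 lines: qam xxw npccs pbthi fhzk fkk lyp bkn fphw gtbug xvp gpczh vprs zxb
Hunk 2: at line 8 remove [gtbug] add [snym,tdc,wno] -> 16 lines: qam xxw npccs pbthi fhzk fkk lyp bkn fphw snym tdc wno xvp gpczh vprs zxb
Hunk 3: at line 2 remove [pbthi,fhzk] add [gkzmf,jci] -> 16 lines: qam xxw npccs gkzmf jci fkk lyp bkn fphw snym tdc wno xvp gpczh vprs zxb
Hunk 4: at line 3 remove [jci] add [ffh] -> 16 lines: qam xxw npccs gkzmf ffh fkk lyp bkn fphw snym tdc wno xvp gpczh vprs zxb
Final line count: 16

Answer: 16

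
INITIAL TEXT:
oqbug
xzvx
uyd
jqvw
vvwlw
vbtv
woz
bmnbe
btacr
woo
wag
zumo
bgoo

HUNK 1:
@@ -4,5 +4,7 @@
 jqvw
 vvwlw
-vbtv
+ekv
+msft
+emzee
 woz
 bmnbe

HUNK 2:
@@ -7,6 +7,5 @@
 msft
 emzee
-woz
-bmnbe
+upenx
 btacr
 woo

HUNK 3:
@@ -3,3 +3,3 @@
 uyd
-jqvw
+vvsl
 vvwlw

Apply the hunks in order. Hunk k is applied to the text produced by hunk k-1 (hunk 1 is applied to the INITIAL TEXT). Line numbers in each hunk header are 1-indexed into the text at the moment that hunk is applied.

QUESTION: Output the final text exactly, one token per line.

Hunk 1: at line 4 remove [vbtv] add [ekv,msft,emzee] -> 15 lines: oqbug xzvx uyd jqvw vvwlw ekv msft emzee woz bmnbe btacr woo wag zumo bgoo
Hunk 2: at line 7 remove [woz,bmnbe] add [upenx] -> 14 lines: oqbug xzvx uyd jqvw vvwlw ekv msft emzee upenx btacr woo wag zumo bgoo
Hunk 3: at line 3 remove [jqvw] add [vvsl] -> 14 lines: oqbug xzvx uyd vvsl vvwlw ekv msft emzee upenx btacr woo wag zumo bgoo

Answer: oqbug
xzvx
uyd
vvsl
vvwlw
ekv
msft
emzee
upenx
btacr
woo
wag
zumo
bgoo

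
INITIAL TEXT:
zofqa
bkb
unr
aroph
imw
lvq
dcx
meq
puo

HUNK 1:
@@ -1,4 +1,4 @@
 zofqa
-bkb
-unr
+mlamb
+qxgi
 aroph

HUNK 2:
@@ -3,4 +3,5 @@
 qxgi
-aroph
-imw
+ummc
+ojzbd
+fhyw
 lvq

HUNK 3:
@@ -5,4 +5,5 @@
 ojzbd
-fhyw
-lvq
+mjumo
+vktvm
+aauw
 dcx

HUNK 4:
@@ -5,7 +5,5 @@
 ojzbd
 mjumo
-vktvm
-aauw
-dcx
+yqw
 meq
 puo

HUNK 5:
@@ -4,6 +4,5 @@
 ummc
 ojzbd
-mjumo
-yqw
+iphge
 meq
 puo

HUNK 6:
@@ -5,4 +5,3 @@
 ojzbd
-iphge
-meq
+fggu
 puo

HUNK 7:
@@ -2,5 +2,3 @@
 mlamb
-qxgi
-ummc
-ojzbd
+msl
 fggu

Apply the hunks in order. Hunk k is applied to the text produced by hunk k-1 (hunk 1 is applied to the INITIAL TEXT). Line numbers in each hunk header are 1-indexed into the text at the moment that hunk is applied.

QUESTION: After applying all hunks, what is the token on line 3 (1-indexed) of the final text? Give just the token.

Answer: msl

Derivation:
Hunk 1: at line 1 remove [bkb,unr] add [mlamb,qxgi] -> 9 lines: zofqa mlamb qxgi aroph imw lvq dcx meq puo
Hunk 2: at line 3 remove [aroph,imw] add [ummc,ojzbd,fhyw] -> 10 lines: zofqa mlamb qxgi ummc ojzbd fhyw lvq dcx meq puo
Hunk 3: at line 5 remove [fhyw,lvq] add [mjumo,vktvm,aauw] -> 11 lines: zofqa mlamb qxgi ummc ojzbd mjumo vktvm aauw dcx meq puo
Hunk 4: at line 5 remove [vktvm,aauw,dcx] add [yqw] -> 9 lines: zofqa mlamb qxgi ummc ojzbd mjumo yqw meq puo
Hunk 5: at line 4 remove [mjumo,yqw] add [iphge] -> 8 lines: zofqa mlamb qxgi ummc ojzbd iphge meq puo
Hunk 6: at line 5 remove [iphge,meq] add [fggu] -> 7 lines: zofqa mlamb qxgi ummc ojzbd fggu puo
Hunk 7: at line 2 remove [qxgi,ummc,ojzbd] add [msl] -> 5 lines: zofqa mlamb msl fggu puo
Final line 3: msl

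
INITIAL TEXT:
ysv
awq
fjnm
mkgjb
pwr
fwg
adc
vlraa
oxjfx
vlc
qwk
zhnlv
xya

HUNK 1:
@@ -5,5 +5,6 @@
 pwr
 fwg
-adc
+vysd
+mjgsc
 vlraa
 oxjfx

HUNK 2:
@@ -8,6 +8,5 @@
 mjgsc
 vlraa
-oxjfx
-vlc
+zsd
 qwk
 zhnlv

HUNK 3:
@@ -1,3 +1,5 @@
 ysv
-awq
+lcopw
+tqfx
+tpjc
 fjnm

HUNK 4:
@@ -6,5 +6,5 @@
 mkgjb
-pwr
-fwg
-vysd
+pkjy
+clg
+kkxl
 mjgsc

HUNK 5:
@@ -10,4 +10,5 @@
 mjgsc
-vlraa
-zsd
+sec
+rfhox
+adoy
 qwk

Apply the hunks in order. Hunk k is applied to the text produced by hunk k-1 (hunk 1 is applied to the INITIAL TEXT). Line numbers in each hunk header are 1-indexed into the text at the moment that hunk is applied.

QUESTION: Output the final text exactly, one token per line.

Hunk 1: at line 5 remove [adc] add [vysd,mjgsc] -> 14 lines: ysv awq fjnm mkgjb pwr fwg vysd mjgsc vlraa oxjfx vlc qwk zhnlv xya
Hunk 2: at line 8 remove [oxjfx,vlc] add [zsd] -> 13 lines: ysv awq fjnm mkgjb pwr fwg vysd mjgsc vlraa zsd qwk zhnlv xya
Hunk 3: at line 1 remove [awq] add [lcopw,tqfx,tpjc] -> 15 lines: ysv lcopw tqfx tpjc fjnm mkgjb pwr fwg vysd mjgsc vlraa zsd qwk zhnlv xya
Hunk 4: at line 6 remove [pwr,fwg,vysd] add [pkjy,clg,kkxl] -> 15 lines: ysv lcopw tqfx tpjc fjnm mkgjb pkjy clg kkxl mjgsc vlraa zsd qwk zhnlv xya
Hunk 5: at line 10 remove [vlraa,zsd] add [sec,rfhox,adoy] -> 16 lines: ysv lcopw tqfx tpjc fjnm mkgjb pkjy clg kkxl mjgsc sec rfhox adoy qwk zhnlv xya

Answer: ysv
lcopw
tqfx
tpjc
fjnm
mkgjb
pkjy
clg
kkxl
mjgsc
sec
rfhox
adoy
qwk
zhnlv
xya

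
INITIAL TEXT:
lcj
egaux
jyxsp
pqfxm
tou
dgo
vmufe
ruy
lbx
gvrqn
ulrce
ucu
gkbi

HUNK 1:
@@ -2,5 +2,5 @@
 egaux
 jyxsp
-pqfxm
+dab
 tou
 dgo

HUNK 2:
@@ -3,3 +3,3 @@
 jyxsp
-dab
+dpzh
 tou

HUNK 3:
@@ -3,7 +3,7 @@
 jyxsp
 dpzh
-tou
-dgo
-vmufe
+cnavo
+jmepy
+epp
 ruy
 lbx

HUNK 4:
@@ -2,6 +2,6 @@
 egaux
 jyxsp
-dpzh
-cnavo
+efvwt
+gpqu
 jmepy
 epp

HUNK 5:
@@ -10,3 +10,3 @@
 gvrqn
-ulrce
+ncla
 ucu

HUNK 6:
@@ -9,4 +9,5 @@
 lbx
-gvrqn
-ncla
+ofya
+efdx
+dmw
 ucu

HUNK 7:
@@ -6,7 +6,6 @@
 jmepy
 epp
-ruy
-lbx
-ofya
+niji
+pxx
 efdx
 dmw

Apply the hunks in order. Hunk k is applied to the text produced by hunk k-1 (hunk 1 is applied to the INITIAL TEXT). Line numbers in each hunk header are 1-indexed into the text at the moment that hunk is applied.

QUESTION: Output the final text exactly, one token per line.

Answer: lcj
egaux
jyxsp
efvwt
gpqu
jmepy
epp
niji
pxx
efdx
dmw
ucu
gkbi

Derivation:
Hunk 1: at line 2 remove [pqfxm] add [dab] -> 13 lines: lcj egaux jyxsp dab tou dgo vmufe ruy lbx gvrqn ulrce ucu gkbi
Hunk 2: at line 3 remove [dab] add [dpzh] -> 13 lines: lcj egaux jyxsp dpzh tou dgo vmufe ruy lbx gvrqn ulrce ucu gkbi
Hunk 3: at line 3 remove [tou,dgo,vmufe] add [cnavo,jmepy,epp] -> 13 lines: lcj egaux jyxsp dpzh cnavo jmepy epp ruy lbx gvrqn ulrce ucu gkbi
Hunk 4: at line 2 remove [dpzh,cnavo] add [efvwt,gpqu] -> 13 lines: lcj egaux jyxsp efvwt gpqu jmepy epp ruy lbx gvrqn ulrce ucu gkbi
Hunk 5: at line 10 remove [ulrce] add [ncla] -> 13 lines: lcj egaux jyxsp efvwt gpqu jmepy epp ruy lbx gvrqn ncla ucu gkbi
Hunk 6: at line 9 remove [gvrqn,ncla] add [ofya,efdx,dmw] -> 14 lines: lcj egaux jyxsp efvwt gpqu jmepy epp ruy lbx ofya efdx dmw ucu gkbi
Hunk 7: at line 6 remove [ruy,lbx,ofya] add [niji,pxx] -> 13 lines: lcj egaux jyxsp efvwt gpqu jmepy epp niji pxx efdx dmw ucu gkbi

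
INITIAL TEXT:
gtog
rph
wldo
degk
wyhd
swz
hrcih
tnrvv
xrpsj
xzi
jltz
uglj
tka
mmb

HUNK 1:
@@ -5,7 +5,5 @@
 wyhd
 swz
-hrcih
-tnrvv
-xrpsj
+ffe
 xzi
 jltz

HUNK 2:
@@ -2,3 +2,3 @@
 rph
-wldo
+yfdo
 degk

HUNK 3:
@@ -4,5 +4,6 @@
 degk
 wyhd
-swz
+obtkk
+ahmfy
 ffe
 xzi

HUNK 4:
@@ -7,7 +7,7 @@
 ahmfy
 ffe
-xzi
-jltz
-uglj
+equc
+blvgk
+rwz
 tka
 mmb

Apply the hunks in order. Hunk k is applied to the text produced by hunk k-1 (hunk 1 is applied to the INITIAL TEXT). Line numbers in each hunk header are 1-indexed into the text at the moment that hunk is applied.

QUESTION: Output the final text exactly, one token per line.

Hunk 1: at line 5 remove [hrcih,tnrvv,xrpsj] add [ffe] -> 12 lines: gtog rph wldo degk wyhd swz ffe xzi jltz uglj tka mmb
Hunk 2: at line 2 remove [wldo] add [yfdo] -> 12 lines: gtog rph yfdo degk wyhd swz ffe xzi jltz uglj tka mmb
Hunk 3: at line 4 remove [swz] add [obtkk,ahmfy] -> 13 lines: gtog rph yfdo degk wyhd obtkk ahmfy ffe xzi jltz uglj tka mmb
Hunk 4: at line 7 remove [xzi,jltz,uglj] add [equc,blvgk,rwz] -> 13 lines: gtog rph yfdo degk wyhd obtkk ahmfy ffe equc blvgk rwz tka mmb

Answer: gtog
rph
yfdo
degk
wyhd
obtkk
ahmfy
ffe
equc
blvgk
rwz
tka
mmb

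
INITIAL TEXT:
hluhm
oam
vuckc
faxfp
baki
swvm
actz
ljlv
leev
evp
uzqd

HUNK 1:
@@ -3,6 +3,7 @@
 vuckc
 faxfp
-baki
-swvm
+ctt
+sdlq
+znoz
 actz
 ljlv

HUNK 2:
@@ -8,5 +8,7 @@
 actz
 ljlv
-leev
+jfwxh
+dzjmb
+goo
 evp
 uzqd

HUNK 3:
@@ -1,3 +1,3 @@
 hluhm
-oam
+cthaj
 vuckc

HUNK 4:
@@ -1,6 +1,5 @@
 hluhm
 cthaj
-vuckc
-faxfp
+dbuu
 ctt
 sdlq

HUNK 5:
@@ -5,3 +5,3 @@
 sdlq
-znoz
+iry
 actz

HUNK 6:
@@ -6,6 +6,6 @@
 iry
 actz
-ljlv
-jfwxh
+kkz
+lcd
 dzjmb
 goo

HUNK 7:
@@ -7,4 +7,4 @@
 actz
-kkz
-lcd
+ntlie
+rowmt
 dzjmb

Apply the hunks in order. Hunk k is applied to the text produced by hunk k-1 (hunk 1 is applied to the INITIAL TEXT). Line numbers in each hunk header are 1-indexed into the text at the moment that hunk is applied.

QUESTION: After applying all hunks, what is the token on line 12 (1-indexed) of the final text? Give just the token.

Answer: evp

Derivation:
Hunk 1: at line 3 remove [baki,swvm] add [ctt,sdlq,znoz] -> 12 lines: hluhm oam vuckc faxfp ctt sdlq znoz actz ljlv leev evp uzqd
Hunk 2: at line 8 remove [leev] add [jfwxh,dzjmb,goo] -> 14 lines: hluhm oam vuckc faxfp ctt sdlq znoz actz ljlv jfwxh dzjmb goo evp uzqd
Hunk 3: at line 1 remove [oam] add [cthaj] -> 14 lines: hluhm cthaj vuckc faxfp ctt sdlq znoz actz ljlv jfwxh dzjmb goo evp uzqd
Hunk 4: at line 1 remove [vuckc,faxfp] add [dbuu] -> 13 lines: hluhm cthaj dbuu ctt sdlq znoz actz ljlv jfwxh dzjmb goo evp uzqd
Hunk 5: at line 5 remove [znoz] add [iry] -> 13 lines: hluhm cthaj dbuu ctt sdlq iry actz ljlv jfwxh dzjmb goo evp uzqd
Hunk 6: at line 6 remove [ljlv,jfwxh] add [kkz,lcd] -> 13 lines: hluhm cthaj dbuu ctt sdlq iry actz kkz lcd dzjmb goo evp uzqd
Hunk 7: at line 7 remove [kkz,lcd] add [ntlie,rowmt] -> 13 lines: hluhm cthaj dbuu ctt sdlq iry actz ntlie rowmt dzjmb goo evp uzqd
Final line 12: evp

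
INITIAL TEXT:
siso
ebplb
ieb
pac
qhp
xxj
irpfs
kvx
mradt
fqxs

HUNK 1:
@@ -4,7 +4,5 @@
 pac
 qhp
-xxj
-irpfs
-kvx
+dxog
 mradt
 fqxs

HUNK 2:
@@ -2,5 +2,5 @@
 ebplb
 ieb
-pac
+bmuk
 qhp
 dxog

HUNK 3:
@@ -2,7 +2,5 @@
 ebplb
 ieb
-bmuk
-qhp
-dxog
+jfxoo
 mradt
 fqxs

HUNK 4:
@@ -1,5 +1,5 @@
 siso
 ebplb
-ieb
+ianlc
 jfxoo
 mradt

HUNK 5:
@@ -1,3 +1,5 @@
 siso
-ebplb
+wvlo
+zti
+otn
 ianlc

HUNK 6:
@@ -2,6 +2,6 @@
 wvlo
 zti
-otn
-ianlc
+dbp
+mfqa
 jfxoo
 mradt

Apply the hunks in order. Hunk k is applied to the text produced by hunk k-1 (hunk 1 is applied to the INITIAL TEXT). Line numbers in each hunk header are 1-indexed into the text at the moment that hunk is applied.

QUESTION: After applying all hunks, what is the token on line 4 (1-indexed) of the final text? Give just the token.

Answer: dbp

Derivation:
Hunk 1: at line 4 remove [xxj,irpfs,kvx] add [dxog] -> 8 lines: siso ebplb ieb pac qhp dxog mradt fqxs
Hunk 2: at line 2 remove [pac] add [bmuk] -> 8 lines: siso ebplb ieb bmuk qhp dxog mradt fqxs
Hunk 3: at line 2 remove [bmuk,qhp,dxog] add [jfxoo] -> 6 lines: siso ebplb ieb jfxoo mradt fqxs
Hunk 4: at line 1 remove [ieb] add [ianlc] -> 6 lines: siso ebplb ianlc jfxoo mradt fqxs
Hunk 5: at line 1 remove [ebplb] add [wvlo,zti,otn] -> 8 lines: siso wvlo zti otn ianlc jfxoo mradt fqxs
Hunk 6: at line 2 remove [otn,ianlc] add [dbp,mfqa] -> 8 lines: siso wvlo zti dbp mfqa jfxoo mradt fqxs
Final line 4: dbp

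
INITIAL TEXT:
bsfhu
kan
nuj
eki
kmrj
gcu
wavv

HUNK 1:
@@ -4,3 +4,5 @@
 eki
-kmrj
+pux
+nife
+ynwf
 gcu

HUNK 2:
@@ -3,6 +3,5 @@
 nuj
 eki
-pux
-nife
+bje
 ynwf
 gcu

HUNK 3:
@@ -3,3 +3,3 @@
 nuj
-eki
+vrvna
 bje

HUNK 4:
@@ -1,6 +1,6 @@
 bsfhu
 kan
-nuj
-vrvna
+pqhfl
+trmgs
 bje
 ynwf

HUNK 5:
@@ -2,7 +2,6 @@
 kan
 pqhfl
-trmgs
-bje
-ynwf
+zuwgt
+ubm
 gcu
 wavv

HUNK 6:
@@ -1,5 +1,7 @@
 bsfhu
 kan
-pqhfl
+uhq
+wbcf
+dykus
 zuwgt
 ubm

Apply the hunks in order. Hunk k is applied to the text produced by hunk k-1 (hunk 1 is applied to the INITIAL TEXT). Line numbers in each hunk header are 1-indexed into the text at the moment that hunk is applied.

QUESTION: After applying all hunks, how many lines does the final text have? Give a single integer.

Answer: 9

Derivation:
Hunk 1: at line 4 remove [kmrj] add [pux,nife,ynwf] -> 9 lines: bsfhu kan nuj eki pux nife ynwf gcu wavv
Hunk 2: at line 3 remove [pux,nife] add [bje] -> 8 lines: bsfhu kan nuj eki bje ynwf gcu wavv
Hunk 3: at line 3 remove [eki] add [vrvna] -> 8 lines: bsfhu kan nuj vrvna bje ynwf gcu wavv
Hunk 4: at line 1 remove [nuj,vrvna] add [pqhfl,trmgs] -> 8 lines: bsfhu kan pqhfl trmgs bje ynwf gcu wavv
Hunk 5: at line 2 remove [trmgs,bje,ynwf] add [zuwgt,ubm] -> 7 lines: bsfhu kan pqhfl zuwgt ubm gcu wavv
Hunk 6: at line 1 remove [pqhfl] add [uhq,wbcf,dykus] -> 9 lines: bsfhu kan uhq wbcf dykus zuwgt ubm gcu wavv
Final line count: 9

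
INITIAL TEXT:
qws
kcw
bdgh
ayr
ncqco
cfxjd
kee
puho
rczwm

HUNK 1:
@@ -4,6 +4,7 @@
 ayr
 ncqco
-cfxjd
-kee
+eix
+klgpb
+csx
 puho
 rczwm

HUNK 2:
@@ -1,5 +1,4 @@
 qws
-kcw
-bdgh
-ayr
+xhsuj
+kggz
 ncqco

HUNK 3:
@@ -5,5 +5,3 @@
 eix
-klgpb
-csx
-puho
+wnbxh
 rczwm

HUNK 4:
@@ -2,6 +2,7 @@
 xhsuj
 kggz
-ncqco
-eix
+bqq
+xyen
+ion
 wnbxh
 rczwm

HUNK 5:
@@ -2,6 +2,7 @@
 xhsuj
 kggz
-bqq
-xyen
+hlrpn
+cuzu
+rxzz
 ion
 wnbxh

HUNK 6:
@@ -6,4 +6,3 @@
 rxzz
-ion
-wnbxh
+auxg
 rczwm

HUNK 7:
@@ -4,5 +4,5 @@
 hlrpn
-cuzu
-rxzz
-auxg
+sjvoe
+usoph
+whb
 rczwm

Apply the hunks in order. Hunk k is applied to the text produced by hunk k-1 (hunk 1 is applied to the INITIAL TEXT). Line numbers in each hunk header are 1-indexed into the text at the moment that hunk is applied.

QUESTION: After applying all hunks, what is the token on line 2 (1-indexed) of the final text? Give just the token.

Answer: xhsuj

Derivation:
Hunk 1: at line 4 remove [cfxjd,kee] add [eix,klgpb,csx] -> 10 lines: qws kcw bdgh ayr ncqco eix klgpb csx puho rczwm
Hunk 2: at line 1 remove [kcw,bdgh,ayr] add [xhsuj,kggz] -> 9 lines: qws xhsuj kggz ncqco eix klgpb csx puho rczwm
Hunk 3: at line 5 remove [klgpb,csx,puho] add [wnbxh] -> 7 lines: qws xhsuj kggz ncqco eix wnbxh rczwm
Hunk 4: at line 2 remove [ncqco,eix] add [bqq,xyen,ion] -> 8 lines: qws xhsuj kggz bqq xyen ion wnbxh rczwm
Hunk 5: at line 2 remove [bqq,xyen] add [hlrpn,cuzu,rxzz] -> 9 lines: qws xhsuj kggz hlrpn cuzu rxzz ion wnbxh rczwm
Hunk 6: at line 6 remove [ion,wnbxh] add [auxg] -> 8 lines: qws xhsuj kggz hlrpn cuzu rxzz auxg rczwm
Hunk 7: at line 4 remove [cuzu,rxzz,auxg] add [sjvoe,usoph,whb] -> 8 lines: qws xhsuj kggz hlrpn sjvoe usoph whb rczwm
Final line 2: xhsuj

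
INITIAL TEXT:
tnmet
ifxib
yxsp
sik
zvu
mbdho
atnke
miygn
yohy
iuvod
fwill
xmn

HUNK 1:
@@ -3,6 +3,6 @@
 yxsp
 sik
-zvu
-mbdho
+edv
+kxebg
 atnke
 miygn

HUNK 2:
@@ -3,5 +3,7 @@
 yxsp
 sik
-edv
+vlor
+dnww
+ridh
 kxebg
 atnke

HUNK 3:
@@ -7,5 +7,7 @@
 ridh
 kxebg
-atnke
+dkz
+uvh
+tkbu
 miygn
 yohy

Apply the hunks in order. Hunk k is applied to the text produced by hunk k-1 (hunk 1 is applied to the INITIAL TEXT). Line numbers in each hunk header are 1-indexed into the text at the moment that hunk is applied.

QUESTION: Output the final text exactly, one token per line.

Answer: tnmet
ifxib
yxsp
sik
vlor
dnww
ridh
kxebg
dkz
uvh
tkbu
miygn
yohy
iuvod
fwill
xmn

Derivation:
Hunk 1: at line 3 remove [zvu,mbdho] add [edv,kxebg] -> 12 lines: tnmet ifxib yxsp sik edv kxebg atnke miygn yohy iuvod fwill xmn
Hunk 2: at line 3 remove [edv] add [vlor,dnww,ridh] -> 14 lines: tnmet ifxib yxsp sik vlor dnww ridh kxebg atnke miygn yohy iuvod fwill xmn
Hunk 3: at line 7 remove [atnke] add [dkz,uvh,tkbu] -> 16 lines: tnmet ifxib yxsp sik vlor dnww ridh kxebg dkz uvh tkbu miygn yohy iuvod fwill xmn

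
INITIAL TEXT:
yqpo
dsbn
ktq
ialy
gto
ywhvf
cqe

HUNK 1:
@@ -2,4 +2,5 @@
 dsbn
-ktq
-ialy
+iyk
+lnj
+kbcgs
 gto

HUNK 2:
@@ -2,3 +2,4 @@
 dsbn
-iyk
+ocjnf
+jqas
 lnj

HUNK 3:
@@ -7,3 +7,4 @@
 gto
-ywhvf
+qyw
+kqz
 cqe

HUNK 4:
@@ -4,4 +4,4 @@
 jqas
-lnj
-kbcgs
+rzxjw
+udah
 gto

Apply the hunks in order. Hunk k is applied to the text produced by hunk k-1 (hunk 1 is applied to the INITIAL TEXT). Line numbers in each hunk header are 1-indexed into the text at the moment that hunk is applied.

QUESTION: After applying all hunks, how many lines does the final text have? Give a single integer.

Hunk 1: at line 2 remove [ktq,ialy] add [iyk,lnj,kbcgs] -> 8 lines: yqpo dsbn iyk lnj kbcgs gto ywhvf cqe
Hunk 2: at line 2 remove [iyk] add [ocjnf,jqas] -> 9 lines: yqpo dsbn ocjnf jqas lnj kbcgs gto ywhvf cqe
Hunk 3: at line 7 remove [ywhvf] add [qyw,kqz] -> 10 lines: yqpo dsbn ocjnf jqas lnj kbcgs gto qyw kqz cqe
Hunk 4: at line 4 remove [lnj,kbcgs] add [rzxjw,udah] -> 10 lines: yqpo dsbn ocjnf jqas rzxjw udah gto qyw kqz cqe
Final line count: 10

Answer: 10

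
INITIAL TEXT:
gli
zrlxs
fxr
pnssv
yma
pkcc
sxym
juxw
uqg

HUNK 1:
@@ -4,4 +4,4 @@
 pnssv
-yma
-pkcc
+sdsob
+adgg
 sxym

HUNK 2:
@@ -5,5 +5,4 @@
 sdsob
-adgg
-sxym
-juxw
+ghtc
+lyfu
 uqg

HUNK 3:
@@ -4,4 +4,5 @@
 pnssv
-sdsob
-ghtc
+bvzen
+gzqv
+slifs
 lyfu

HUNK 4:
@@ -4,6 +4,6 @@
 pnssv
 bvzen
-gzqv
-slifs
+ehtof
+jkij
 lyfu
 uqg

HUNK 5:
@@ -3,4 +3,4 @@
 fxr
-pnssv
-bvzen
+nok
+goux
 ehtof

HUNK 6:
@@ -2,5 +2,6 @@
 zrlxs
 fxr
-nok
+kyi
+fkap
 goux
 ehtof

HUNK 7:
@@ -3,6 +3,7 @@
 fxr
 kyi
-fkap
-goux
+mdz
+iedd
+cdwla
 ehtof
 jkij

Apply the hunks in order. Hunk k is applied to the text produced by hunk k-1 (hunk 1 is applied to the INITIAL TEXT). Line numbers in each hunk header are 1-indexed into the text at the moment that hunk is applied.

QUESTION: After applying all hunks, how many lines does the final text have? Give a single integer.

Answer: 11

Derivation:
Hunk 1: at line 4 remove [yma,pkcc] add [sdsob,adgg] -> 9 lines: gli zrlxs fxr pnssv sdsob adgg sxym juxw uqg
Hunk 2: at line 5 remove [adgg,sxym,juxw] add [ghtc,lyfu] -> 8 lines: gli zrlxs fxr pnssv sdsob ghtc lyfu uqg
Hunk 3: at line 4 remove [sdsob,ghtc] add [bvzen,gzqv,slifs] -> 9 lines: gli zrlxs fxr pnssv bvzen gzqv slifs lyfu uqg
Hunk 4: at line 4 remove [gzqv,slifs] add [ehtof,jkij] -> 9 lines: gli zrlxs fxr pnssv bvzen ehtof jkij lyfu uqg
Hunk 5: at line 3 remove [pnssv,bvzen] add [nok,goux] -> 9 lines: gli zrlxs fxr nok goux ehtof jkij lyfu uqg
Hunk 6: at line 2 remove [nok] add [kyi,fkap] -> 10 lines: gli zrlxs fxr kyi fkap goux ehtof jkij lyfu uqg
Hunk 7: at line 3 remove [fkap,goux] add [mdz,iedd,cdwla] -> 11 lines: gli zrlxs fxr kyi mdz iedd cdwla ehtof jkij lyfu uqg
Final line count: 11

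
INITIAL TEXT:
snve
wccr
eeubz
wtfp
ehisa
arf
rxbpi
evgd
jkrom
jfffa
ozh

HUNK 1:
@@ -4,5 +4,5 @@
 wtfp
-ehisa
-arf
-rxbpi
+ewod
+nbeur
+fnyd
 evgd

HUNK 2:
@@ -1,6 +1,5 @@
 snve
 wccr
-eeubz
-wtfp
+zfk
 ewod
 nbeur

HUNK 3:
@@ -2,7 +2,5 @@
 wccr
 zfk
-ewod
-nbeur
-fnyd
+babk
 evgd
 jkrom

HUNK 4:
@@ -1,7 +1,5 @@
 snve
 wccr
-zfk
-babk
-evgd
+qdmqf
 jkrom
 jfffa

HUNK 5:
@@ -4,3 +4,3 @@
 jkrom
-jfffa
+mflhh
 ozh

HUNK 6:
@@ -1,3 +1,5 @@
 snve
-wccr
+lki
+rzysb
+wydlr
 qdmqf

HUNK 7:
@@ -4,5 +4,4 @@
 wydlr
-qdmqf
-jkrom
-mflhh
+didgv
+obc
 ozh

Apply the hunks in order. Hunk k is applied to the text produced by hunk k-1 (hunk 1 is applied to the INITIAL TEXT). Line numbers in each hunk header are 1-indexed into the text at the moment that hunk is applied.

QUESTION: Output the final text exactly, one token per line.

Hunk 1: at line 4 remove [ehisa,arf,rxbpi] add [ewod,nbeur,fnyd] -> 11 lines: snve wccr eeubz wtfp ewod nbeur fnyd evgd jkrom jfffa ozh
Hunk 2: at line 1 remove [eeubz,wtfp] add [zfk] -> 10 lines: snve wccr zfk ewod nbeur fnyd evgd jkrom jfffa ozh
Hunk 3: at line 2 remove [ewod,nbeur,fnyd] add [babk] -> 8 lines: snve wccr zfk babk evgd jkrom jfffa ozh
Hunk 4: at line 1 remove [zfk,babk,evgd] add [qdmqf] -> 6 lines: snve wccr qdmqf jkrom jfffa ozh
Hunk 5: at line 4 remove [jfffa] add [mflhh] -> 6 lines: snve wccr qdmqf jkrom mflhh ozh
Hunk 6: at line 1 remove [wccr] add [lki,rzysb,wydlr] -> 8 lines: snve lki rzysb wydlr qdmqf jkrom mflhh ozh
Hunk 7: at line 4 remove [qdmqf,jkrom,mflhh] add [didgv,obc] -> 7 lines: snve lki rzysb wydlr didgv obc ozh

Answer: snve
lki
rzysb
wydlr
didgv
obc
ozh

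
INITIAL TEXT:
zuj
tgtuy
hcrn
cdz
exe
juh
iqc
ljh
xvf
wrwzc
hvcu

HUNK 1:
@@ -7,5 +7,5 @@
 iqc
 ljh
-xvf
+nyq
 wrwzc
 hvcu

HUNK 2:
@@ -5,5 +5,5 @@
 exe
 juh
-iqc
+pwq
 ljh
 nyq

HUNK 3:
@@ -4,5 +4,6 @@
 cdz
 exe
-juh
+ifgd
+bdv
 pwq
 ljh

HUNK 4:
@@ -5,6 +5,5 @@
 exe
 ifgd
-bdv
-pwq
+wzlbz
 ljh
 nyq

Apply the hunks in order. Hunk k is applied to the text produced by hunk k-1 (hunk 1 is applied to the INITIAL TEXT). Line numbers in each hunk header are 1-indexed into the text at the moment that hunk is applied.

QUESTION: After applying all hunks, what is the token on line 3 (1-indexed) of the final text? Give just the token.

Hunk 1: at line 7 remove [xvf] add [nyq] -> 11 lines: zuj tgtuy hcrn cdz exe juh iqc ljh nyq wrwzc hvcu
Hunk 2: at line 5 remove [iqc] add [pwq] -> 11 lines: zuj tgtuy hcrn cdz exe juh pwq ljh nyq wrwzc hvcu
Hunk 3: at line 4 remove [juh] add [ifgd,bdv] -> 12 lines: zuj tgtuy hcrn cdz exe ifgd bdv pwq ljh nyq wrwzc hvcu
Hunk 4: at line 5 remove [bdv,pwq] add [wzlbz] -> 11 lines: zuj tgtuy hcrn cdz exe ifgd wzlbz ljh nyq wrwzc hvcu
Final line 3: hcrn

Answer: hcrn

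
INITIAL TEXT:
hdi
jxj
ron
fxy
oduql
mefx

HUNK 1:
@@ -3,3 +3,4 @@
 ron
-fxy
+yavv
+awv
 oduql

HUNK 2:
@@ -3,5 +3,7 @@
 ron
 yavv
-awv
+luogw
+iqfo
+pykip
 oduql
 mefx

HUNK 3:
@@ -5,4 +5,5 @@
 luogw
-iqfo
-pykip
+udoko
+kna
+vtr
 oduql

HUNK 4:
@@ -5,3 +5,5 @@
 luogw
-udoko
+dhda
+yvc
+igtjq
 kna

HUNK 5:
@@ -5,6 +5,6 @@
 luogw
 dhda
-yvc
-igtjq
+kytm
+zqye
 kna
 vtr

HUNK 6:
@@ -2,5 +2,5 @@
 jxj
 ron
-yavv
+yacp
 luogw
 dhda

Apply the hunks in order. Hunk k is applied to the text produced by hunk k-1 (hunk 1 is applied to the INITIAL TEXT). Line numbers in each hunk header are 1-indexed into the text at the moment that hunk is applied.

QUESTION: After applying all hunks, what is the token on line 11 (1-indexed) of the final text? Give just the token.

Answer: oduql

Derivation:
Hunk 1: at line 3 remove [fxy] add [yavv,awv] -> 7 lines: hdi jxj ron yavv awv oduql mefx
Hunk 2: at line 3 remove [awv] add [luogw,iqfo,pykip] -> 9 lines: hdi jxj ron yavv luogw iqfo pykip oduql mefx
Hunk 3: at line 5 remove [iqfo,pykip] add [udoko,kna,vtr] -> 10 lines: hdi jxj ron yavv luogw udoko kna vtr oduql mefx
Hunk 4: at line 5 remove [udoko] add [dhda,yvc,igtjq] -> 12 lines: hdi jxj ron yavv luogw dhda yvc igtjq kna vtr oduql mefx
Hunk 5: at line 5 remove [yvc,igtjq] add [kytm,zqye] -> 12 lines: hdi jxj ron yavv luogw dhda kytm zqye kna vtr oduql mefx
Hunk 6: at line 2 remove [yavv] add [yacp] -> 12 lines: hdi jxj ron yacp luogw dhda kytm zqye kna vtr oduql mefx
Final line 11: oduql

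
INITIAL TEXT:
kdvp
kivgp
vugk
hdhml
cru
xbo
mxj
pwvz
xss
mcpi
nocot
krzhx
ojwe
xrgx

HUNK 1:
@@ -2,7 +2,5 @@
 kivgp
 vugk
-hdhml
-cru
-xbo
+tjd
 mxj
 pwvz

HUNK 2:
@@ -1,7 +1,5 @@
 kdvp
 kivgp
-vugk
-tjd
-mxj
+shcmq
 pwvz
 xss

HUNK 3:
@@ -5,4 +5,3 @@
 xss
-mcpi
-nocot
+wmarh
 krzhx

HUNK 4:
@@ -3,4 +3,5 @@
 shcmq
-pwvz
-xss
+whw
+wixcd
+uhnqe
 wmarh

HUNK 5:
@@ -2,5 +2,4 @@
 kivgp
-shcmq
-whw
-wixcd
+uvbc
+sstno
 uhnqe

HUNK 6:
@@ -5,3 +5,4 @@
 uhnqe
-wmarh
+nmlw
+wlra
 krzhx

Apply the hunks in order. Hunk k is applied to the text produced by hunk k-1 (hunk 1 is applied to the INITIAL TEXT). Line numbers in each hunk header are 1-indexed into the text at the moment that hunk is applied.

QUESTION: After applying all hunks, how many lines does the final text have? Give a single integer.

Hunk 1: at line 2 remove [hdhml,cru,xbo] add [tjd] -> 12 lines: kdvp kivgp vugk tjd mxj pwvz xss mcpi nocot krzhx ojwe xrgx
Hunk 2: at line 1 remove [vugk,tjd,mxj] add [shcmq] -> 10 lines: kdvp kivgp shcmq pwvz xss mcpi nocot krzhx ojwe xrgx
Hunk 3: at line 5 remove [mcpi,nocot] add [wmarh] -> 9 lines: kdvp kivgp shcmq pwvz xss wmarh krzhx ojwe xrgx
Hunk 4: at line 3 remove [pwvz,xss] add [whw,wixcd,uhnqe] -> 10 lines: kdvp kivgp shcmq whw wixcd uhnqe wmarh krzhx ojwe xrgx
Hunk 5: at line 2 remove [shcmq,whw,wixcd] add [uvbc,sstno] -> 9 lines: kdvp kivgp uvbc sstno uhnqe wmarh krzhx ojwe xrgx
Hunk 6: at line 5 remove [wmarh] add [nmlw,wlra] -> 10 lines: kdvp kivgp uvbc sstno uhnqe nmlw wlra krzhx ojwe xrgx
Final line count: 10

Answer: 10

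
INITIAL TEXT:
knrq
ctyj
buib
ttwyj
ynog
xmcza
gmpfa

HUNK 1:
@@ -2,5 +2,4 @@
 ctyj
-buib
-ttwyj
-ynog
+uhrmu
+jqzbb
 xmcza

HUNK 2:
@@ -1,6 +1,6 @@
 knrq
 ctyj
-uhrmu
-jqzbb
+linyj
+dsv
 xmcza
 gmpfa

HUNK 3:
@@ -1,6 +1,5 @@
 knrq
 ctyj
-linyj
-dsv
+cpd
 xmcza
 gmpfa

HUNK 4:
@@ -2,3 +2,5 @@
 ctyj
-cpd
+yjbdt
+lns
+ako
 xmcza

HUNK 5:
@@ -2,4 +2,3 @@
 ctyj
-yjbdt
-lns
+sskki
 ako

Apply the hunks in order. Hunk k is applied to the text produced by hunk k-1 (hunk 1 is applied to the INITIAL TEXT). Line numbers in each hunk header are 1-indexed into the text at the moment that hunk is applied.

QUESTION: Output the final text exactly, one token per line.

Hunk 1: at line 2 remove [buib,ttwyj,ynog] add [uhrmu,jqzbb] -> 6 lines: knrq ctyj uhrmu jqzbb xmcza gmpfa
Hunk 2: at line 1 remove [uhrmu,jqzbb] add [linyj,dsv] -> 6 lines: knrq ctyj linyj dsv xmcza gmpfa
Hunk 3: at line 1 remove [linyj,dsv] add [cpd] -> 5 lines: knrq ctyj cpd xmcza gmpfa
Hunk 4: at line 2 remove [cpd] add [yjbdt,lns,ako] -> 7 lines: knrq ctyj yjbdt lns ako xmcza gmpfa
Hunk 5: at line 2 remove [yjbdt,lns] add [sskki] -> 6 lines: knrq ctyj sskki ako xmcza gmpfa

Answer: knrq
ctyj
sskki
ako
xmcza
gmpfa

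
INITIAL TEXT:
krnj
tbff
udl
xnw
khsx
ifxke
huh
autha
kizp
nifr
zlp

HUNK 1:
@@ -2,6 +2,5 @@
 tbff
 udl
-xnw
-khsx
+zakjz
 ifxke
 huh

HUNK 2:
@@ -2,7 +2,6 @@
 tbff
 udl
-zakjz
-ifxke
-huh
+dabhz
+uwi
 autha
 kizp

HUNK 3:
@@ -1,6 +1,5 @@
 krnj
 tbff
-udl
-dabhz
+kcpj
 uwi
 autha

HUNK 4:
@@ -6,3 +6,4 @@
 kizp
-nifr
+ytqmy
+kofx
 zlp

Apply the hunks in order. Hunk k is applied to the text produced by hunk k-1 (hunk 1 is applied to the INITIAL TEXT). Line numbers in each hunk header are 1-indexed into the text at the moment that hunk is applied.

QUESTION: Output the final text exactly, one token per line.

Answer: krnj
tbff
kcpj
uwi
autha
kizp
ytqmy
kofx
zlp

Derivation:
Hunk 1: at line 2 remove [xnw,khsx] add [zakjz] -> 10 lines: krnj tbff udl zakjz ifxke huh autha kizp nifr zlp
Hunk 2: at line 2 remove [zakjz,ifxke,huh] add [dabhz,uwi] -> 9 lines: krnj tbff udl dabhz uwi autha kizp nifr zlp
Hunk 3: at line 1 remove [udl,dabhz] add [kcpj] -> 8 lines: krnj tbff kcpj uwi autha kizp nifr zlp
Hunk 4: at line 6 remove [nifr] add [ytqmy,kofx] -> 9 lines: krnj tbff kcpj uwi autha kizp ytqmy kofx zlp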